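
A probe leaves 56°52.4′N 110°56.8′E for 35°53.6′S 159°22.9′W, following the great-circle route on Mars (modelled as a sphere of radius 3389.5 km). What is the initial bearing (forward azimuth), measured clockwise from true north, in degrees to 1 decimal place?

With φ₁ = 0.9926, φ₂ = -0.6265, Δλ = 1.5651 rad, the forward-azimuth formula gives
θ = atan2( sin Δλ cos φ₂ , cos φ₁ sin φ₂ − sin φ₁ cos φ₂ cos Δλ ) = atan2(0.8101, -0.3243) = 111.82°.
So the initial bearing is 111.8°.

111.8°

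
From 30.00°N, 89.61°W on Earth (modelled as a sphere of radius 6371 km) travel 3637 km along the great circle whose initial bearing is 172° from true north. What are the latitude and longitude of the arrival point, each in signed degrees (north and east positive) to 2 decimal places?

Angular distance δ = d/R = 3637/6371 = 0.57087 rad; initial bearing θ = 3.0020 rad.
sin φ₂ = sin φ₁ cos δ + cos φ₁ sin δ cos θ = (0.5000)(0.8414) + (0.8660)(0.5404)(-0.9903) = -0.0427, so φ₂ = -2.45°.
Δλ = atan2(sin θ sin δ cos φ₁, cos δ − sin φ₁ sin φ₂) = atan2(0.0651, 0.8628) = 4.317°.
λ₂ = -89.610° + 4.317° = -85.29°.

-2.45°, -85.29°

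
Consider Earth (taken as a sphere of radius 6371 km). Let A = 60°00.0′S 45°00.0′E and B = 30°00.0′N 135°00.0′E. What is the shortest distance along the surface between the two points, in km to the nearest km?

12861 km

In radians: φ₁ = -1.0472, φ₂ = 0.5236, Δλ = 90.000° = 1.5708 rad.
cos c = sin φ₁ sin φ₂ + cos φ₁ cos φ₂ cos Δλ = (-0.8660)(0.5000) + (0.5000)(0.8660)(0.0000) = -0.43301,
so c = arccos(-0.43301) = 2.01863 rad.
Distance = R·c = 6371 × 2.0186 ≈ 12861 km.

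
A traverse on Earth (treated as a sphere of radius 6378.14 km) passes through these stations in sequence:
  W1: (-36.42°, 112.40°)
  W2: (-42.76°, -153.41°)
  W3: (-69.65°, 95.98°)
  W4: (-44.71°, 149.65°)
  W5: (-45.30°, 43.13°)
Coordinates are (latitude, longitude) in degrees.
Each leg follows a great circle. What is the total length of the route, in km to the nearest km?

Leg W1→W2: central angle 1.2026 rad, distance 7670.5 km.
Leg W2→W3: central angle 0.9924 rad, distance 6329.7 km.
Leg W3→W4: central angle 0.6334 rad, distance 4039.9 km.
Leg W4→W5: central angle 1.2048 rad, distance 7684.1 km.
Total: 7670.5 + 6329.7 + 4039.9 + 7684.1 ≈ 25724 km.

25724 km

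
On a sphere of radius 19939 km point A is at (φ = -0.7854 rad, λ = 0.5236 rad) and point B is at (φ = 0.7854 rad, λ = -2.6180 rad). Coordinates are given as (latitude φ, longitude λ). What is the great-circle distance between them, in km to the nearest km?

Let φ₁ = -0.7854 rad, φ₂ = 0.7854 rad, and Δλ = 3.1416 rad.
cos c = sin φ₁ sin φ₂ + cos φ₁ cos φ₂ cos Δλ = (-0.7071)(0.7071) + (0.7071)(0.7071)(-1.0000) = -1.00000,
so c = arccos(-1.00000) = 3.14159 rad.
Distance = R·c = 19939 × 3.1416 ≈ 62640 km.

62640 km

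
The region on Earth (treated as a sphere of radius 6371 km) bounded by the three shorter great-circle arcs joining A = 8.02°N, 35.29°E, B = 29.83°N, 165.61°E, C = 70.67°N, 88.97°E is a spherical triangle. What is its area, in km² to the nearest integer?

Side lengths (central angles): a = 1.0054, b = 1.2389, c = 2.0788 rad; semiperimeter s = 2.1616.
By l'Huilier's theorem, tan(E/4) = √[tan(s/2) tan((s−a)/2) tan((s−b)/2) tan((s−c)/2)], giving spherical excess E = 0.6295 rad.
Area = E·R² = 0.6295 × (6371)² ≈ 25550791 km².

25550791 km²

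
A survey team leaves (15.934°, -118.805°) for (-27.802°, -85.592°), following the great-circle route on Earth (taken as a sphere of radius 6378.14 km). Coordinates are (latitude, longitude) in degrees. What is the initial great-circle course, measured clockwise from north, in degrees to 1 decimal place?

With φ₁ = 0.2781, φ₂ = -0.4852, Δλ = 0.5797 rad, the forward-azimuth formula gives
θ = atan2( sin Δλ cos φ₂ , cos φ₁ sin φ₂ − sin φ₁ cos φ₂ cos Δλ ) = atan2(0.4845, -0.6517) = 143.37°.
So the initial bearing is 143.4°.

143.4°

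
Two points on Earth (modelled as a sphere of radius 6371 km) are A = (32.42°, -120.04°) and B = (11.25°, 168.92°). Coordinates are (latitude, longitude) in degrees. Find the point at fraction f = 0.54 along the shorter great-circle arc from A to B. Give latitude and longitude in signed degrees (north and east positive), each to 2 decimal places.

25.23°, -161.45°

Central angle δ = 1.1879 rad. Interpolating on the sphere with fraction f = 0.54:
P = [sin((1−f)δ)·A + sin(fδ)·B] / sin δ = 0.5602·A + 0.6451·B in Cartesian coordinates,
giving P = (-0.8576, -0.2878, 0.4262), i.e. latitude 25.23°, longitude -161.45°.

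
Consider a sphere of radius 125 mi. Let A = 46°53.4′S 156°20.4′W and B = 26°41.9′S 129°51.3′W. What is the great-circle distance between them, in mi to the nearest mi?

63 mi

Let φ₁ = -0.8184 rad, φ₂ = -0.4660 rad, and Δλ = 0.4623 rad.
cos c = sin φ₁ sin φ₂ + cos φ₁ cos φ₂ cos Δλ = (-0.7300)(-0.4493) + (0.6834)(0.8934)(0.8951) = 0.87447,
so c = arccos(0.87447) = 0.50646 rad.
Distance = R·c = 125 × 0.5065 ≈ 63 mi.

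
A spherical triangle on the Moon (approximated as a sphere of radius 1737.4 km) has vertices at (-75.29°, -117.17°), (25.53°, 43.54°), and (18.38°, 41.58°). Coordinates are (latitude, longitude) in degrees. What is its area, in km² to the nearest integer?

105978 km²

Side lengths (central angles): a = 0.1288, b = 2.1289, c = 2.2564 rad; semiperimeter s = 2.2570.
By l'Huilier's theorem, tan(E/4) = √[tan(s/2) tan((s−a)/2) tan((s−b)/2) tan((s−c)/2)], giving spherical excess E = 0.0351 rad.
Area = E·R² = 0.0351 × (1737.4)² ≈ 105978 km².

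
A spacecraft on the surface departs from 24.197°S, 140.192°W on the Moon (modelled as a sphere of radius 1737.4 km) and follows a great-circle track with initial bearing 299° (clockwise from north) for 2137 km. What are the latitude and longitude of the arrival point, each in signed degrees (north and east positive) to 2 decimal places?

16.25°, 160.65°

Angular distance δ = d/R = 2137/1737.4 = 1.23000 rad; initial bearing θ = 5.2185 rad.
sin φ₂ = sin φ₁ cos δ + cos φ₁ sin δ cos θ = (-0.4099)(0.3342) + (0.9121)(0.9425)(0.4848) = 0.2798, so φ₂ = 16.25°.
Δλ = atan2(sin θ sin δ cos φ₁, cos δ − sin φ₁ sin φ₂) = atan2(-0.7519, 0.4489) = -59.161°.
λ₂ = -140.192° − 59.161° = -199.35° → 160.65° after wrapping to (−180°, 180°].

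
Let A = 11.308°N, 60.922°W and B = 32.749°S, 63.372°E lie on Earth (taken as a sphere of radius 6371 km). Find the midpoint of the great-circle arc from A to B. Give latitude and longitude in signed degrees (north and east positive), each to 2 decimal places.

-21.85°, -7.02°

The central angle between A and B is δ = 2.1782 rad.
With f = 0.5, the slerp weights are sin((1−f)δ)/sin δ = 1.0793 and sin(fδ)/sin δ = 1.0793.
Weighted sum of the unit vectors: (1.0793)·(0.4766,-0.8570,0.1961) + (1.0793)·(0.3770,0.7518,-0.5410) = (0.9212, -0.1135, -0.3722).
Converting back: φ = atan2(z, √(x²+y²)) = -21.85°, λ = atan2(y, x) = -7.02°.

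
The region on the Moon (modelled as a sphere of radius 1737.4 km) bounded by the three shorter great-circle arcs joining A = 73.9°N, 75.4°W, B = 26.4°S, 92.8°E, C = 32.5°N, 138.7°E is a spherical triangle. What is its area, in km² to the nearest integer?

Side lengths (central angles): a = 1.2799, b = 1.2424, c = 2.3055 rad; semiperimeter s = 2.4139.
By l'Huilier's theorem, tan(E/4) = √[tan(s/2) tan((s−a)/2) tan((s−b)/2) tan((s−c)/2)], giving spherical excess E = 0.9622 rad.
Area = E·R² = 0.9622 × (1737.4)² ≈ 2904599 km².

2904599 km²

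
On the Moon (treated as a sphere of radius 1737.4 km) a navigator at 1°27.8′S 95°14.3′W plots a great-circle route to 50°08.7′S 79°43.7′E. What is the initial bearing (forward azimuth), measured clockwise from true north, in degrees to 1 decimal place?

175.9°

With φ₁ = -0.0255, φ₂ = -0.8752, Δλ = 3.0537 rad, the forward-azimuth formula gives
θ = atan2( sin Δλ cos φ₂ , cos φ₁ sin φ₂ − sin φ₁ cos φ₂ cos Δλ ) = atan2(0.0562, -0.7837) = 175.90°.
So the initial bearing is 175.9°.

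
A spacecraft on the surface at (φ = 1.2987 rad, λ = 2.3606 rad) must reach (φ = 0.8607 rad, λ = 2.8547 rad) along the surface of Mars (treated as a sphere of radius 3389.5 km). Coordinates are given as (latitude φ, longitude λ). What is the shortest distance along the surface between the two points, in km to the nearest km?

1644 km

Let φ₁ = 1.2987 rad, φ₂ = 0.8607 rad, and Δλ = 0.4941 rad.
cos c = sin φ₁ sin φ₂ + cos φ₁ cos φ₂ cos Δλ = (0.9632)(0.7583) + (0.2688)(0.6519)(0.8804) = 0.88465,
so c = arccos(0.88465) = 0.48506 rad.
Distance = R·c = 3389.5 × 0.4851 ≈ 1644 km.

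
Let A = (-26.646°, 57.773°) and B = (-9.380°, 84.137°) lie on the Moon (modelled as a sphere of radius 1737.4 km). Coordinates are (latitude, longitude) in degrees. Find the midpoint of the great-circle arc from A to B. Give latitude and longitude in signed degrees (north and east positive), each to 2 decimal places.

The central angle between A and B is δ = 0.5292 rad.
With f = 0.5, the slerp weights are sin((1−f)δ)/sin δ = 0.5180 and sin(fδ)/sin δ = 0.5180.
Weighted sum of the unit vectors: (0.5180)·(0.4766,0.7561,-0.4485) + (0.5180)·(0.1008,0.9815,-0.1630) = (0.2991, 0.9001, -0.3168).
Converting back: φ = atan2(z, √(x²+y²)) = -18.47°, λ = atan2(y, x) = 71.62°.

-18.47°, 71.62°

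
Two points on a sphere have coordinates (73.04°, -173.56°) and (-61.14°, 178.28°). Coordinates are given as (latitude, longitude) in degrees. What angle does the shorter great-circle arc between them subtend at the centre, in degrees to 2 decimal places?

Let φ₁ = 1.2748 rad, φ₂ = -1.0671 rad, and Δλ = -0.1424 rad.
Haversine: a = sin²(Δφ/2) + cos φ₁ cos φ₂ sin²(Δλ/2) = 0.8485 + (0.2917)(0.4827)(0.0051) = 0.84917.
Central angle c = 2·arcsin(√a) = 2.34387 rad.
So the angular separation is 134.29°.

134.29°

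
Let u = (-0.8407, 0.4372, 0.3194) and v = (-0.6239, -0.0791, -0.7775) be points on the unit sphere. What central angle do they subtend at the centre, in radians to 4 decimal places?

u·v = 0.2416; |u| = 1.0000, |v| = 1.0000.
cos θ = (u·v)/(|u||v|) = 0.2416, so θ = 1.3268 rad.

1.3268 rad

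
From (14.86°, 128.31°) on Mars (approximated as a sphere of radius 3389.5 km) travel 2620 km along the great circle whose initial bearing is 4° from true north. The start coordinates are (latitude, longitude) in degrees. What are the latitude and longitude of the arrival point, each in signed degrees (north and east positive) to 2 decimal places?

Angular distance δ = d/R = 2620/3389.5 = 0.77298 rad; initial bearing θ = 0.0698 rad.
sin φ₂ = sin φ₁ cos δ + cos φ₁ sin δ cos θ = (0.2565)(0.7158) + (0.9666)(0.6983)(0.9976) = 0.8569, so φ₂ = 58.97°.
Δλ = atan2(sin θ sin δ cos φ₁, cos δ − sin φ₁ sin φ₂) = atan2(0.0471, 0.4961) = 5.421°.
λ₂ = 128.310° + 5.421° = 133.73°.

58.97°, 133.73°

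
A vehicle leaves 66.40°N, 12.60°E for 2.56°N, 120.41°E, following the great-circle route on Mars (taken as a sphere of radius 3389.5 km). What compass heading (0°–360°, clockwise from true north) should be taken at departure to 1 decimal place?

Δλ = 107.810° = 1.8816 rad.
y = sin Δλ · cos φ₂ = (0.9521)(0.9990) = 0.9511
x = cos φ₁ sin φ₂ − sin φ₁ cos φ₂ cos Δλ = (0.4003)(0.0447) − (0.9164)(0.9990)(-0.3059) = 0.2979
θ = atan2(y, x) = 72.61°, so the bearing is 72.6°.

72.6°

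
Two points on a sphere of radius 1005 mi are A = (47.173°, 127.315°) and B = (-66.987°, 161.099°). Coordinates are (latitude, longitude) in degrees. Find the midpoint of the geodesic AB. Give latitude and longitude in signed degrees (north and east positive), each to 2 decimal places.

-10.31°, 139.52°

The central angle between A and B is δ = 2.0422 rad.
With f = 0.5, the slerp weights are sin((1−f)δ)/sin δ = 0.9571 and sin(fδ)/sin δ = 0.9571.
Weighted sum of the unit vectors: (0.9571)·(-0.4121,0.5406,0.7334) + (0.9571)·(-0.3699,0.1266,-0.9204) = (-0.7484, 0.6387, -0.1790).
Converting back: φ = atan2(z, √(x²+y²)) = -10.31°, λ = atan2(y, x) = 139.52°.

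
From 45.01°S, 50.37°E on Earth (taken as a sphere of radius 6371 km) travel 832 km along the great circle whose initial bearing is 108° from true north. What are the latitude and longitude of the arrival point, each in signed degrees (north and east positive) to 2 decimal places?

-46.86°, 60.80°

Angular distance δ = d/R = 832/6371 = 0.13059 rad; initial bearing θ = 1.8850 rad.
sin φ₂ = sin φ₁ cos δ + cos φ₁ sin δ cos θ = (-0.7072)(0.9915) + (0.7070)(0.1302)(-0.3090) = -0.7297, so φ₂ = -46.86°.
Δλ = atan2(sin θ sin δ cos φ₁, cos δ − sin φ₁ sin φ₂) = atan2(0.0876, 0.4754) = 10.435°.
λ₂ = 50.370° + 10.435° = 60.80°.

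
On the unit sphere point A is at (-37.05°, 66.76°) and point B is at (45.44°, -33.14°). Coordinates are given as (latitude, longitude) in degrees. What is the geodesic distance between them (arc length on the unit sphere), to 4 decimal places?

2.1242

With latitudes φ₁ = -37.050°, φ₂ = 45.440° and longitude difference Δλ = -99.900°:
cos c = sin φ₁ sin φ₂ + cos φ₁ cos φ₂ cos Δλ = (-0.6025)(0.7125) + (0.7981)(0.7017)(-0.1719) = -0.52558,
so c = arccos(-0.52558) = 2.12419 rad.
On the unit sphere the arc length equals the central angle: 2.1242.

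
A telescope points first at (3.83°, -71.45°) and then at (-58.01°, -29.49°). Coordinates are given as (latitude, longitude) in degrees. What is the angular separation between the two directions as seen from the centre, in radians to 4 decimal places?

1.2277 rad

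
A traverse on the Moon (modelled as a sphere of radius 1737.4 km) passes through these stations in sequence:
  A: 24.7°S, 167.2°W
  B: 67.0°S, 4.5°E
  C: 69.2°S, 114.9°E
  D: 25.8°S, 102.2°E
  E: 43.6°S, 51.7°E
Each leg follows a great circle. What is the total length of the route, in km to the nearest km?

Leg A→B: central angle 1.5374 rad, distance 2671.1 km.
Leg B→C: central angle 0.6230 rad, distance 1082.4 km.
Leg C→D: central angle 0.7688 rad, distance 1335.7 km.
Leg D→E: central angle 0.7744 rad, distance 1345.4 km.
Total: 2671.1 + 1082.4 + 1335.7 + 1345.4 ≈ 6435 km.

6435 km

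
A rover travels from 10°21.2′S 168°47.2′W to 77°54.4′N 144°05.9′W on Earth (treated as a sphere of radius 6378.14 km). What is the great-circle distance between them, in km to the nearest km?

With latitudes φ₁ = -10.353°, φ₂ = 77.907° and longitude difference Δλ = 24.688°:
cos c = sin φ₁ sin φ₂ + cos φ₁ cos φ₂ cos Δλ = (-0.1797)(0.9778) + (0.9837)(0.2095)(0.9086) = 0.01153,
so c = arccos(0.01153) = 1.55927 rad.
Distance = R·c = 6378.14 × 1.5593 ≈ 9945 km.

9945 km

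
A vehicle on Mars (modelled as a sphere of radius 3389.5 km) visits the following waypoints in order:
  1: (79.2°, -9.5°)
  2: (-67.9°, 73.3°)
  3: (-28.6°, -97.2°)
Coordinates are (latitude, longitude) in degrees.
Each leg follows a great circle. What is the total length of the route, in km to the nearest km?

14054 km

Leg 1→2: central angle 2.6935 rad, distance 9129.7 km.
Leg 2→3: central angle 1.4528 rad, distance 4924.2 km.
Total: 9129.7 + 4924.2 ≈ 14054 km.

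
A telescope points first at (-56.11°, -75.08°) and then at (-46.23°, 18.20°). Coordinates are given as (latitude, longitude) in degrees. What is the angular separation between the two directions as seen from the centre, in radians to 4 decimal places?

0.9553 rad

In radians: φ₁ = -0.9793, φ₂ = -0.8069, Δλ = 93.280° = 1.6280 rad.
cos c = sin φ₁ sin φ₂ + cos φ₁ cos φ₂ cos Δλ = (-0.8301)(-0.7221) + (0.5576)(0.6918)(-0.0572) = 0.57737,
so c = arccos(0.57737) = 0.95529 rad.
So the angular separation is 0.9553 rad.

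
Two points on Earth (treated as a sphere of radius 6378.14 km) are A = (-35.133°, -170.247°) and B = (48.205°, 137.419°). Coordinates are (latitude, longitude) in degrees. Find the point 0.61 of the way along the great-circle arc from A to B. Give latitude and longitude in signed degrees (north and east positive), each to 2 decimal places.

The central angle between A and B is δ = 1.6669 rad.
With f = 0.61, the slerp weights are sin((1−f)δ)/sin δ = 0.6081 and sin(fδ)/sin δ = 0.8544.
Weighted sum of the unit vectors: (0.6081)·(-0.8060,-0.1385,-0.5755) + (0.8544)·(-0.4907,0.4510,0.7455) = (-0.9094, 0.3010, 0.2870).
Converting back: φ = atan2(z, √(x²+y²)) = 16.68°, λ = atan2(y, x) = 161.68°.

16.68°, 161.68°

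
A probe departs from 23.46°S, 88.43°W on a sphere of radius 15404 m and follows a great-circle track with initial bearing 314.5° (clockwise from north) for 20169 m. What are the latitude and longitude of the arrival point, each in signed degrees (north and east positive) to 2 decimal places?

31.21°, -142.10°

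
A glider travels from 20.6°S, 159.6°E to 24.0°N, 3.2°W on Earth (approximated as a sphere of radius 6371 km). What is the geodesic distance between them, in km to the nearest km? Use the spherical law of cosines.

18207 km

With latitudes φ₁ = -20.600°, φ₂ = 24.000° and longitude difference Δλ = -162.800°:
cos c = sin φ₁ sin φ₂ + cos φ₁ cos φ₂ cos Δλ = (-0.3518)(0.4067) + (0.9361)(0.9135)(-0.9553) = -0.96000,
so c = arccos(-0.96000) = 2.85779 rad.
Distance = R·c = 6371 × 2.8578 ≈ 18207 km.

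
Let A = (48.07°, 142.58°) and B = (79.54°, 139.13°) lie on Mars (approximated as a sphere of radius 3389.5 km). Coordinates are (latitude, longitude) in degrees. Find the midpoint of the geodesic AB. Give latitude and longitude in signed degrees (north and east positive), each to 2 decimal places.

Central angle δ = 0.5497 rad. Interpolating on the sphere with fraction f = 0.5:
P = [sin((1−f)δ)·A + sin(fδ)·B] / sin δ = 0.5195·A + 0.5195·B in Cartesian coordinates,
giving P = (-0.3470, 0.2727, 0.8974), i.e. latitude 63.81°, longitude 141.84°.

63.81°, 141.84°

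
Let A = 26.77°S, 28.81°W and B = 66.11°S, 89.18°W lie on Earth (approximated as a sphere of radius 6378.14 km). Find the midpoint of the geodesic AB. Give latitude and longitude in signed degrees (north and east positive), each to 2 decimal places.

Central angle δ = 0.9390 rad. Interpolating on the sphere with fraction f = 0.5:
P = [sin((1−f)δ)·A + sin(fδ)·B] / sin δ = 0.5607·A + 0.5607·B in Cartesian coordinates,
giving P = (0.4419, -0.4683, -0.7652), i.e. latitude -49.92°, longitude -46.66°.

-49.92°, -46.66°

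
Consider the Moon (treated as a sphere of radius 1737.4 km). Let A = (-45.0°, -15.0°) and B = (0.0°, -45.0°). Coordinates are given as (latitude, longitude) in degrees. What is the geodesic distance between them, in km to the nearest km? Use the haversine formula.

In radians: φ₁ = -0.7854, φ₂ = 0.0000, Δλ = -30.000° = -0.5236 rad.
Haversine: a = sin²(Δφ/2) + cos φ₁ cos φ₂ sin²(Δλ/2) = 0.1464 + (0.7071)(1.0000)(0.0670) = 0.19381.
Central angle c = 2·arcsin(√a) = 0.91174 rad.
Distance = R·c = 1737.4 × 0.9117 ≈ 1584 km.

1584 km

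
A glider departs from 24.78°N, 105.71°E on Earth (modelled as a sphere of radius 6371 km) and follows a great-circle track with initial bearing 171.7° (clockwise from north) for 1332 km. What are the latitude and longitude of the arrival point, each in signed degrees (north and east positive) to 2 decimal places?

Angular distance δ = d/R = 1332/6371 = 0.20907 rad; initial bearing θ = 2.9967 rad.
sin φ₂ = sin φ₁ cos δ + cos φ₁ sin δ cos θ = (0.4191)(0.9782) + (0.9079)(0.2076)(-0.9895) = 0.2235, so φ₂ = 12.92°.
Δλ = atan2(sin θ sin δ cos φ₁, cos δ − sin φ₁ sin φ₂) = atan2(0.0272, 0.8845) = 1.762°.
λ₂ = 105.710° + 1.762° = 107.47°.

12.92°, 107.47°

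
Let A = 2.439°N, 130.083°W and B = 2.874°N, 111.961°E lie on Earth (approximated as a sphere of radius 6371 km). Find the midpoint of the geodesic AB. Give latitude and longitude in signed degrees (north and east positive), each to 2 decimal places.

The central angle between A and B is δ = 2.0552 rad.
With f = 0.5, the slerp weights are sin((1−f)δ)/sin δ = 0.9673 and sin(fδ)/sin δ = 0.9673.
Weighted sum of the unit vectors: (0.9673)·(-0.6433,-0.7644,0.0426) + (0.9673)·(-0.3735,0.9263,0.0501) = (-0.9836, 0.1566, 0.0897).
Converting back: φ = atan2(z, √(x²+y²)) = 5.14°, λ = atan2(y, x) = 170.96°.

5.14°, 170.96°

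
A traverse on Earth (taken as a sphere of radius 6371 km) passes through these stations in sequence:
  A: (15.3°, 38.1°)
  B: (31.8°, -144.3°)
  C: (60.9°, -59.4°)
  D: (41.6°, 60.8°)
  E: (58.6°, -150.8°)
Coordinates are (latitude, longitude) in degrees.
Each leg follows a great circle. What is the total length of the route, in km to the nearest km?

Leg A→B: central angle 2.3186 rad, distance 14771.6 km.
Leg B→C: central angle 1.0504 rad, distance 6692.4 km.
Leg C→D: central angle 1.1624 rad, distance 7405.3 km.
Leg D→E: central angle 1.3337 rad, distance 8497.2 km.
Total: 14771.6 + 6692.4 + 7405.3 + 8497.2 ≈ 37366 km.

37366 km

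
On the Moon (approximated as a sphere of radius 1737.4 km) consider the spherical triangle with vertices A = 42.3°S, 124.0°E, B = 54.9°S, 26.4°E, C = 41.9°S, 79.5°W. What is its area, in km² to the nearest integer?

Side lengths (central angles): a = 1.1273, b = 1.6262, c = 1.0537 rad; semiperimeter s = 1.9036.
By l'Huilier's theorem, tan(E/4) = √[tan(s/2) tan((s−a)/2) tan((s−b)/2) tan((s−c)/2)], giving spherical excess E = 0.7526 rad.
Area = E·R² = 0.7526 × (1737.4)² ≈ 2271761 km².

2271761 km²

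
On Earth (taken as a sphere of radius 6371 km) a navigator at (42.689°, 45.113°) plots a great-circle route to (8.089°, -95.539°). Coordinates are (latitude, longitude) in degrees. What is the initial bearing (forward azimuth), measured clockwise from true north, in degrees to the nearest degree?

315°

Δλ = -140.652° = -2.4548 rad.
y = sin Δλ · cos φ₂ = (-0.6340)(0.9901) = -0.6277
x = cos φ₁ sin φ₂ − sin φ₁ cos φ₂ cos Δλ = (0.7350)(0.1407) − (0.6780)(0.9901)(-0.7733) = 0.6225
θ = atan2(y, x) = -45.24°; adding 360° gives 315°.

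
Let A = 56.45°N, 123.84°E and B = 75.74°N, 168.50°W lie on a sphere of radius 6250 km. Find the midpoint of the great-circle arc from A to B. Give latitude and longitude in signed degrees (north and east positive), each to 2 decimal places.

69.19°, 143.26°

Central angle δ = 0.5366 rad. Interpolating on the sphere with fraction f = 0.5:
P = [sin((1−f)δ)·A + sin(fδ)·B] / sin δ = 0.5185·A + 0.5185·B in Cartesian coordinates,
giving P = (-0.2848, 0.2126, 0.9347), i.e. latitude 69.19°, longitude 143.26°.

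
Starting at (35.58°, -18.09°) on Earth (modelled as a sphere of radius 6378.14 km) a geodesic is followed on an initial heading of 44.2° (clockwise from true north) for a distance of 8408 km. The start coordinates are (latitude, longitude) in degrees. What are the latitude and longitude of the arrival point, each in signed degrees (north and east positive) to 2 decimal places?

Angular distance δ = d/R = 8408/6378.14 = 1.31825 rad; initial bearing θ = 0.7714 rad.
sin φ₂ = sin φ₁ cos δ + cos φ₁ sin δ cos θ = (0.5818)(0.2499) + (0.8133)(0.9683)(0.7169) = 0.7100, so φ₂ = 45.23°.
Δλ = atan2(sin θ sin δ cos φ₁, cos δ − sin φ₁ sin φ₂) = atan2(0.5490, -0.1632) = 106.556°.
λ₂ = -18.090° + 106.556° = 88.47°.

45.23°, 88.47°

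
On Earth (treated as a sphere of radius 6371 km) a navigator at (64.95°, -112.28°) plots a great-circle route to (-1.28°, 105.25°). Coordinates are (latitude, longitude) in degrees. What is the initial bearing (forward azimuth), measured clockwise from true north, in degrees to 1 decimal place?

319.3°

With φ₁ = 1.1336, φ₂ = -0.0223, Δλ = -2.4866 rad, the forward-azimuth formula gives
θ = atan2( sin Δλ cos φ₂ , cos φ₁ sin φ₂ − sin φ₁ cos φ₂ cos Δλ ) = atan2(-0.6090, 0.7088) = -40.67°.
Adding 360° brings this into [0°, 360°): 319.3°.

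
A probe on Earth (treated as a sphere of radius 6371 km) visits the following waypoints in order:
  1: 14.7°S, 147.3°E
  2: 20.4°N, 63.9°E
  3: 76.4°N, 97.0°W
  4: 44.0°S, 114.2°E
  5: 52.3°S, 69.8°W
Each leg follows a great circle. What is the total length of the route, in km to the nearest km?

Leg 1→2: central angle 1.5550 rad, distance 9907.2 km.
Leg 2→3: central angle 1.4399 rad, distance 9173.5 km.
Leg 3→4: central angle 2.5320 rad, distance 16131.2 km.
Leg 4→5: central angle 1.4598 rad, distance 9300.1 km.
Total: 9907.2 + 9173.5 + 16131.2 + 9300.1 ≈ 44512 km.

44512 km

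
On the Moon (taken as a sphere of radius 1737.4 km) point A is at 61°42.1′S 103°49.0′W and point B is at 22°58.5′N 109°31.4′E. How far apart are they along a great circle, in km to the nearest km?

4097 km

In radians: φ₁ = -1.0769, φ₂ = 0.4010, Δλ = -146.660° = -2.5597 rad.
cos c = sin φ₁ sin φ₂ + cos φ₁ cos φ₂ cos Δλ = (-0.8805)(0.3903) + (0.4741)(0.9207)(-0.8354) = -0.70831,
so c = arccos(-0.70831) = 2.35790 rad.
Distance = R·c = 1737.4 × 2.3579 ≈ 4097 km.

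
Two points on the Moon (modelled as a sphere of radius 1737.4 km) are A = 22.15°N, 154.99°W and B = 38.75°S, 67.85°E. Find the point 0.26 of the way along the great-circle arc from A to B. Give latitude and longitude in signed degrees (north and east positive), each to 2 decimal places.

Central angle δ = 2.4428 rad. Interpolating on the sphere with fraction f = 0.26:
P = [sin((1−f)δ)·A + sin(fδ)·B] / sin δ = 1.5112·A + 0.9223·B in Cartesian coordinates,
giving P = (-0.9972, 0.0745, -0.0075), i.e. latitude -0.43°, longitude 175.73°.

-0.43°, 175.73°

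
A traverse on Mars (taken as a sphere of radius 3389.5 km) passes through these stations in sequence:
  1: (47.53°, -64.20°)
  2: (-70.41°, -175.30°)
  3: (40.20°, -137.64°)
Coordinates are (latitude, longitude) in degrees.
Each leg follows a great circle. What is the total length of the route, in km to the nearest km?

Leg 1→2: central angle 2.4598 rad, distance 8337.4 km.
Leg 2→3: central angle 1.9882 rad, distance 6738.9 km.
Total: 8337.4 + 6738.9 ≈ 15076 km.

15076 km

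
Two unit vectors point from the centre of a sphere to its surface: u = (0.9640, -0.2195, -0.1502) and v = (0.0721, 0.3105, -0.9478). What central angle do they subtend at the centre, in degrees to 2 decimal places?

81.74°

u·v = 0.1437; |u| = 1.0000, |v| = 1.0000.
cos θ = (u·v)/(|u||v|) = 0.1437, so θ = 81.74°.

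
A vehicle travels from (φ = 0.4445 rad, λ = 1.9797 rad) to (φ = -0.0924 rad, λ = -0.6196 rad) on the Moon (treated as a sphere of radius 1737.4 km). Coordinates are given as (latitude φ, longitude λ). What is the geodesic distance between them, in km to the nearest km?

Let φ₁ = 0.4445 rad, φ₂ = -0.0924 rad, and Δλ = -2.5993 rad.
Haversine: a = sin²(Δφ/2) + cos φ₁ cos φ₂ sin²(Δλ/2) = 0.0704 + (0.9028)(0.9957)(0.9283) = 0.90484.
Central angle c = 2·arcsin(√a) = 2.51439 rad.
Distance = R·c = 1737.4 × 2.5144 ≈ 4369 km.

4369 km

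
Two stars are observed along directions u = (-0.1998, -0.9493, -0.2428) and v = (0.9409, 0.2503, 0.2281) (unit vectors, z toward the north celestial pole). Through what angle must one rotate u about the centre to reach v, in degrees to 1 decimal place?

u·v = -0.4810; |u| = 1.0000, |v| = 1.0000.
cos θ = (u·v)/(|u||v|) = -0.4810, so θ = 118.7°.

118.7°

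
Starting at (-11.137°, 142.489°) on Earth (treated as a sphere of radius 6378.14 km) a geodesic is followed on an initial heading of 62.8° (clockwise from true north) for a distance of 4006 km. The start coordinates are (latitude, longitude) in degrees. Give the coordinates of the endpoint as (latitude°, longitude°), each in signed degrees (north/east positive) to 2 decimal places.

6.16°, 174.20°

Angular distance δ = d/R = 4006/6378.14 = 0.62808 rad; initial bearing θ = 1.0961 rad.
sin φ₂ = sin φ₁ cos δ + cos φ₁ sin δ cos θ = (-0.1932)(0.8092) + (0.9812)(0.5876)(0.4571) = 0.1072, so φ₂ = 6.16°.
Δλ = atan2(sin θ sin δ cos φ₁, cos δ − sin φ₁ sin φ₂) = atan2(0.5128, 0.8299) = 31.712°.
λ₂ = 142.489° + 31.712° = 174.20°.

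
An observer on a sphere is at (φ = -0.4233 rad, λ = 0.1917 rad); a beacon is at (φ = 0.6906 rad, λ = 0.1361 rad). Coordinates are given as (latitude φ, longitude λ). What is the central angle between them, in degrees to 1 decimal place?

Let φ₁ = -0.4233 rad, φ₂ = 0.6906 rad, and Δλ = -0.0556 rad.
cos c = sin φ₁ sin φ₂ + cos φ₁ cos φ₂ cos Δλ = (-0.4108)(0.6370) + (0.9117)(0.7709)(0.9985) = 0.44008,
so c = arccos(0.44008) = 1.11511 rad.
So the angular separation is 63.9°.

63.9°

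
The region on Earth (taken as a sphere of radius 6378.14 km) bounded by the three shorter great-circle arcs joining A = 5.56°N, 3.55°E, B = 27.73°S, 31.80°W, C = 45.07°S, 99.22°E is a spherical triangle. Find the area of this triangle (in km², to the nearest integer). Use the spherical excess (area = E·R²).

37934988 km²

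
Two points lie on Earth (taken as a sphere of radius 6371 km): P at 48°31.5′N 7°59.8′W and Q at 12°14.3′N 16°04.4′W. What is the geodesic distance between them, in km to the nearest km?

With latitudes φ₁ = 48.525°, φ₂ = 12.238° and longitude difference Δλ = -8.077°:
Haversine: a = sin²(Δφ/2) + cos φ₁ cos φ₂ sin²(Δλ/2) = 0.0970 + (0.6623)(0.9773)(0.0050) = 0.10018.
Central angle c = 2·arcsin(√a) = 0.64409 rad.
Distance = R·c = 6371 × 0.6441 ≈ 4104 km.

4104 km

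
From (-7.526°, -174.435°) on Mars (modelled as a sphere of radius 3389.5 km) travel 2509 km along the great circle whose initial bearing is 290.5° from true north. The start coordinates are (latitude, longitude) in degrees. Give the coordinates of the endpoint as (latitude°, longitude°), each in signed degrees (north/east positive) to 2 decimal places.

7.90°, 145.94°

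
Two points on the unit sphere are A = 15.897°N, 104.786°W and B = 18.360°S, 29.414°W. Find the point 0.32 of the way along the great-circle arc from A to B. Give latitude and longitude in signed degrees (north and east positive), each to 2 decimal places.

5.05°, -80.55°

The central angle between A and B is δ = 1.4260 rad.
With f = 0.32, the slerp weights are sin((1−f)δ)/sin δ = 0.8334 and sin(fδ)/sin δ = 0.4453.
Weighted sum of the unit vectors: (0.8334)·(-0.2454,-0.9299,0.2739) + (0.4453)·(0.8268,-0.4661,-0.3150) = (0.1636, -0.9826, 0.0880).
Converting back: φ = atan2(z, √(x²+y²)) = 5.05°, λ = atan2(y, x) = -80.55°.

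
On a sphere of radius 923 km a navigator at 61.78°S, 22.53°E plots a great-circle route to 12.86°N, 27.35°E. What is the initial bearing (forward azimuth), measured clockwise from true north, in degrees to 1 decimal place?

Δλ = 4.820° = 0.0841 rad.
y = sin Δλ · cos φ₂ = (0.0840)(0.9749) = 0.0819
x = cos φ₁ sin φ₂ − sin φ₁ cos φ₂ cos Δλ = (0.4729)(0.2226) − (-0.8811)(0.9749)(0.9965) = 0.9612
θ = atan2(y, x) = 4.87°, so the bearing is 4.9°.

4.9°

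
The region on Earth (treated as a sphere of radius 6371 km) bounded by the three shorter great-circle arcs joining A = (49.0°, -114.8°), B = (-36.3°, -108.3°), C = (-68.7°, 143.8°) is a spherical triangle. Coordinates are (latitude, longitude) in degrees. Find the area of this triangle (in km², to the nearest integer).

38406239 km²

Side lengths (central angles): a = 1.0910, b = 2.4193, c = 1.4922 rad; semiperimeter s = 2.5012.
By l'Huilier's theorem, tan(E/4) = √[tan(s/2) tan((s−a)/2) tan((s−b)/2) tan((s−c)/2)], giving spherical excess E = 0.9462 rad.
Area = E·R² = 0.9462 × (6371)² ≈ 38406239 km².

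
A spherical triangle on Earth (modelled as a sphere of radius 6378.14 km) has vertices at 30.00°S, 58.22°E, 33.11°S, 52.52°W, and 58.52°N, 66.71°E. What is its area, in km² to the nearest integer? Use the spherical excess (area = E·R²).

90864575 km²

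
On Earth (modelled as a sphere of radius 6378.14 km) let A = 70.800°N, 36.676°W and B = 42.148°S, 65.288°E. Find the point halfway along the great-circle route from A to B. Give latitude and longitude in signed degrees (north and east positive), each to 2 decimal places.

Central angle δ = 2.3244 rad. Interpolating on the sphere with fraction f = 0.5:
P = [sin((1−f)δ)·A + sin(fδ)·B] / sin δ = 1.2584·A + 1.2584·B in Cartesian coordinates,
giving P = (0.7220, 0.6004, 0.3440), i.e. latitude 20.12°, longitude 39.75°.

20.12°, 39.75°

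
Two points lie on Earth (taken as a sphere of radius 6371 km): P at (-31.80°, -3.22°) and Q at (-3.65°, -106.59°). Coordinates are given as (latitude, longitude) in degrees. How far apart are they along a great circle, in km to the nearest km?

In radians: φ₁ = -0.5550, φ₂ = -0.0637, Δλ = -103.370° = -1.8041 rad.
Haversine: a = sin²(Δφ/2) + cos φ₁ cos φ₂ sin²(Δλ/2) = 0.0591 + (0.8499)(0.9980)(0.6156) = 0.58129.
Central angle c = 2·arcsin(√a) = 1.73410 rad.
Distance = R·c = 6371 × 1.7341 ≈ 11048 km.

11048 km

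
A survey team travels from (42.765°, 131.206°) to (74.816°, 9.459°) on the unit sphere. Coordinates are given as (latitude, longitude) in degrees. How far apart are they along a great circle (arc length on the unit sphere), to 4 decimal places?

0.9835

With latitudes φ₁ = 42.765°, φ₂ = 74.816° and longitude difference Δλ = -121.747°:
cos c = sin φ₁ sin φ₂ + cos φ₁ cos φ₂ cos Δλ = (0.6790)(0.9651) + (0.7341)(0.2619)(-0.5262) = 0.55411,
so c = arccos(0.55411) = 0.98350 rad.
On the unit sphere the arc length equals the central angle: 0.9835.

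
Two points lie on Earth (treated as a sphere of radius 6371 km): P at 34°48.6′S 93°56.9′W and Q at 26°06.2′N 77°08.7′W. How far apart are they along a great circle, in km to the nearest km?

7001 km

With latitudes φ₁ = -34.810°, φ₂ = 26.103° and longitude difference Δλ = 16.803°:
cos c = sin φ₁ sin φ₂ + cos φ₁ cos φ₂ cos Δλ = (-0.5709)(0.4400) + (0.8210)(0.8980)(0.9573) = 0.45465,
so c = arccos(0.45465) = 1.09882 rad.
Distance = R·c = 6371 × 1.0988 ≈ 7001 km.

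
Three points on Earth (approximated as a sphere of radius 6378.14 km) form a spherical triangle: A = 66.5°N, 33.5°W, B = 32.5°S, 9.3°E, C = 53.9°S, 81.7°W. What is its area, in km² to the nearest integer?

72393024 km²

Side lengths (central angles): a = 1.1313, b = 2.1949, c = 1.8193 rad; semiperimeter s = 2.5728.
By l'Huilier's theorem, tan(E/4) = √[tan(s/2) tan((s−a)/2) tan((s−b)/2) tan((s−c)/2)], giving spherical excess E = 1.7795 rad.
Area = E·R² = 1.7795 × (6378.14)² ≈ 72393024 km².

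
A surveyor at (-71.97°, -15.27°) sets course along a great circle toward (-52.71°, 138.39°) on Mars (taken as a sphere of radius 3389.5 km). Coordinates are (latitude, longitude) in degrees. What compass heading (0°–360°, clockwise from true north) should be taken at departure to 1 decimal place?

160.6°

Δλ = 153.660° = 2.6819 rad.
y = sin Δλ · cos φ₂ = (0.4437)(0.6058) = 0.2688
x = cos φ₁ sin φ₂ − sin φ₁ cos φ₂ cos Δλ = (0.3095)(-0.7956) − (-0.9509)(0.6058)(-0.8962) = -0.7625
θ = atan2(y, x) = 160.58°, so the bearing is 160.6°.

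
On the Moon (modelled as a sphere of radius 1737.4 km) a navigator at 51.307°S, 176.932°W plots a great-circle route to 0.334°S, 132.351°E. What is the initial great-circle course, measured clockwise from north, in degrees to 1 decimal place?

Δλ = -50.717° = -0.8852 rad.
y = sin Δλ · cos φ₂ = (-0.7740)(1.0000) = -0.7740
x = cos φ₁ sin φ₂ − sin φ₁ cos φ₂ cos Δλ = (0.6251)(-0.0058) − (-0.7805)(1.0000)(0.6332) = 0.4905
θ = atan2(y, x) = -57.64°; adding 360° gives 302.4°.

302.4°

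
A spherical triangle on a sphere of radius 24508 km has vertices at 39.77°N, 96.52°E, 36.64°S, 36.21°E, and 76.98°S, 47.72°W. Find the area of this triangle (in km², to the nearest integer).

513727519 km²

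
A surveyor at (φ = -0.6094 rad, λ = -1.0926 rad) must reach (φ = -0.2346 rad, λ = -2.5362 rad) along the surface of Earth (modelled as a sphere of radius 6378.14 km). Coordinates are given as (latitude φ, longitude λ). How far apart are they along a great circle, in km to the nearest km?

Let φ₁ = -0.6094 rad, φ₂ = -0.2346 rad, and Δλ = -1.4436 rad.
cos c = sin φ₁ sin φ₂ + cos φ₁ cos φ₂ cos Δλ = (-0.5724)(-0.2325) + (0.8200)(0.9726)(0.1269) = 0.23422,
so c = arccos(0.23422) = 1.33438 rad.
Distance = R·c = 6378.14 × 1.3344 ≈ 8511 km.

8511 km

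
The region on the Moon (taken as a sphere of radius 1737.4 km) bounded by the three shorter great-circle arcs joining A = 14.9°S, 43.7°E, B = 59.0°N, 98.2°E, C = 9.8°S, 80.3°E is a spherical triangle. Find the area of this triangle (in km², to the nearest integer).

Side lengths (central angles): a = 1.2270, b = 0.6296, c = 1.5021 rad; semiperimeter s = 1.6794.
By l'Huilier's theorem, tan(E/4) = √[tan(s/2) tan((s−a)/2) tan((s−b)/2) tan((s−c)/2)], giving spherical excess E = 0.4576 rad.
Area = E·R² = 0.4576 × (1737.4)² ≈ 1381171 km².

1381171 km²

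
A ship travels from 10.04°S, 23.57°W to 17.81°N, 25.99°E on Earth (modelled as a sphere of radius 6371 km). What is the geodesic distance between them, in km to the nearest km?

6261 km

In radians: φ₁ = -0.1752, φ₂ = 0.3108, Δλ = 49.560° = 0.8650 rad.
cos c = sin φ₁ sin φ₂ + cos φ₁ cos φ₂ cos Δλ = (-0.1743)(0.3059) + (0.9847)(0.9521)(0.6487) = 0.55479,
so c = arccos(0.55479) = 0.98269 rad.
Distance = R·c = 6371 × 0.9827 ≈ 6261 km.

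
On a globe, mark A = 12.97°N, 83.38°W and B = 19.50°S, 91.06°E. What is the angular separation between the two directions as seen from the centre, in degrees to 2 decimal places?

171.57°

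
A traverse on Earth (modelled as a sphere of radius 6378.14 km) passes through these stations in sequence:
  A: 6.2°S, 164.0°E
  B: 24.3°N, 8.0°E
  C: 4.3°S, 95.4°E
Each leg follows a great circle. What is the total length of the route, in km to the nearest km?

Leg A→B: central angle 2.6304 rad, distance 16777.3 km.
Leg B→C: central angle 1.5604 rad, distance 9952.6 km.
Total: 16777.3 + 9952.6 ≈ 26730 km.

26730 km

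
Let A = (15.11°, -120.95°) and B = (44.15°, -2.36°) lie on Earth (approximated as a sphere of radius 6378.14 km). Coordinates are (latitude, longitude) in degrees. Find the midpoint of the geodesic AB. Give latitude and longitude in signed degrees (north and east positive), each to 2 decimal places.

47.23°, -75.59°

Central angle δ = 1.7213 rad. Interpolating on the sphere with fraction f = 0.5:
P = [sin((1−f)δ)·A + sin(fδ)·B] / sin δ = 0.7669·A + 0.7669·B in Cartesian coordinates,
giving P = (0.1690, -0.6577, 0.7341), i.e. latitude 47.23°, longitude -75.59°.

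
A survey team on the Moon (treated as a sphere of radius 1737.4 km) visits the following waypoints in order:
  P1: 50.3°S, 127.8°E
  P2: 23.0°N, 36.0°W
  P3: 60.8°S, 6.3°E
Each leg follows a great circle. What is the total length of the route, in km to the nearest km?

Leg P1→P2: central angle 2.6165 rad, distance 4545.9 km.
Leg P2→P3: central angle 1.5797 rad, distance 2744.6 km.
Total: 4545.9 + 2744.6 ≈ 7290 km.

7290 km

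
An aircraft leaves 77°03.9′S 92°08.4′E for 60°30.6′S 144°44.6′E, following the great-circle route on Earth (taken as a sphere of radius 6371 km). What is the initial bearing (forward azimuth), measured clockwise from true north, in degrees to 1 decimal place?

76.1°

With φ₁ = -1.3450, φ₂ = -1.0561, Δλ = 0.9181 rad, the forward-azimuth formula gives
θ = atan2( sin Δλ cos φ₂ , cos φ₁ sin φ₂ − sin φ₁ cos φ₂ cos Δλ ) = atan2(0.3911, 0.0965) = 76.13°.
So the initial bearing is 76.1°.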